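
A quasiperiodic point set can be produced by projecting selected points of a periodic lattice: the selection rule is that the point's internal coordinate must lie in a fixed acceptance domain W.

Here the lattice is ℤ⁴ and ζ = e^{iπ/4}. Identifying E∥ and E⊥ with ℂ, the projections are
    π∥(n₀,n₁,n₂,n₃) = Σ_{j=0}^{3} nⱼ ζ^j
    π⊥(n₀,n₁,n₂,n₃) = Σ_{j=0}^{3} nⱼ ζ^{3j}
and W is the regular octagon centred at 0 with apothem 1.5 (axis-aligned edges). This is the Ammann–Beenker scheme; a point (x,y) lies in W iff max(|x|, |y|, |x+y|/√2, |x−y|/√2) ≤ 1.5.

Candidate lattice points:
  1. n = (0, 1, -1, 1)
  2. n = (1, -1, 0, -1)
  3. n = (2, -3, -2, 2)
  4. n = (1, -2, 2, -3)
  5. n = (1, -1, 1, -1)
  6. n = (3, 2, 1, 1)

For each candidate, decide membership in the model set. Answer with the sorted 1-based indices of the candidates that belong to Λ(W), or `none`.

With ζ = e^{iπ/4} the internal vectors are ζ^0,ζ^3,ζ^6,ζ^9.
candidate 1: n = (0, 1, -1, 1) → π⊥ ≈ (+0.00000, +2.41421); max(|x|,|y|,|x±y|/√2) = 2.41421 > 1.5 ⇒ ∉ W
candidate 2: n = (1, -1, 0, -1) → π⊥ ≈ (+1.00000, -1.41421); max(|x|,|y|,|x±y|/√2) = 1.70711 > 1.5 ⇒ ∉ W
candidate 3: n = (2, -3, -2, 2) → π⊥ ≈ (+5.53553, +1.29289); max(|x|,|y|,|x±y|/√2) = 5.53553 > 1.5 ⇒ ∉ W
candidate 4: n = (1, -2, 2, -3) → π⊥ ≈ (+0.29289, -5.53553); max(|x|,|y|,|x±y|/√2) = 5.53553 > 1.5 ⇒ ∉ W
candidate 5: n = (1, -1, 1, -1) → π⊥ ≈ (+1.00000, -2.41421); max(|x|,|y|,|x±y|/√2) = 2.41421 > 1.5 ⇒ ∉ W
candidate 6: n = (3, 2, 1, 1) → π⊥ ≈ (+2.29289, +1.12132); max(|x|,|y|,|x±y|/√2) = 2.41421 > 1.5 ⇒ ∉ W

none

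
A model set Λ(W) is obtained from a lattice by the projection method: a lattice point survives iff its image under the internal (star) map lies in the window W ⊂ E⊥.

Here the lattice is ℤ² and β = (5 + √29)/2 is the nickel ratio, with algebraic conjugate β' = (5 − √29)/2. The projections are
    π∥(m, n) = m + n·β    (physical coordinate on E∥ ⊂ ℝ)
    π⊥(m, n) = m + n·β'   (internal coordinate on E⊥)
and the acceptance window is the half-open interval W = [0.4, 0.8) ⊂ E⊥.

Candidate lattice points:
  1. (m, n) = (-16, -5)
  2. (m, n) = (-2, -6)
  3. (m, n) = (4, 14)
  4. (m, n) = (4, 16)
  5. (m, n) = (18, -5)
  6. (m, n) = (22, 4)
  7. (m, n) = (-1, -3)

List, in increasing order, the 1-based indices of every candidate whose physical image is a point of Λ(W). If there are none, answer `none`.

Compute β' = (5−√29)/2 = -0.192582, so π⊥(m,n) = m -0.192582·n.
#1 (-16,-5): internal coord -16 + (-5)·β' = -15.037088; -15.037088 ∉ [0.4, 0.8) → out
#2 (-2,-6): internal coord -2 + (-6)·β' = -0.844506; -0.844506 ∉ [0.4, 0.8) → out
#3 (4,14): internal coord 4 + (14)·β' = +1.303846; +1.303846 ∉ [0.4, 0.8) → out
#4 (4,16): internal coord 4 + (16)·β' = +0.918682; +0.918682 ∉ [0.4, 0.8) → out
#5 (18,-5): internal coord 18 + (-5)·β' = +18.962912; +18.962912 ∉ [0.4, 0.8) → out
#6 (22,4): internal coord 22 + (4)·β' = +21.229670; +21.229670 ∉ [0.4, 0.8) → out
#7 (-1,-3): internal coord -1 + (-3)·β' = -0.422253; -0.422253 ∉ [0.4, 0.8) → out

none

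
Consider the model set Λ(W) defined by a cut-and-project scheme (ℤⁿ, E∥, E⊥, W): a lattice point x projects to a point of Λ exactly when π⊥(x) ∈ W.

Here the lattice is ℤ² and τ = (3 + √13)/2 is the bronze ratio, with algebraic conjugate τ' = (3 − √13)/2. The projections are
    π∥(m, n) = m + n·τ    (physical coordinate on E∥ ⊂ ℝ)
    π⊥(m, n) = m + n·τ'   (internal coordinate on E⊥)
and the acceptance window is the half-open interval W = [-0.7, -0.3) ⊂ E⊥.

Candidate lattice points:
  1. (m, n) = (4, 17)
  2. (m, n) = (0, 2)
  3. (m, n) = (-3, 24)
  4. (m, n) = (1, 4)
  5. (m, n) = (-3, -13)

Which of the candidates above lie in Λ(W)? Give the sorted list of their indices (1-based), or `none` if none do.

τ' = (3−√13)/2 ≈ -0.3028.
#1 (4,17): internal coord 4 + (17)·τ' = -1.1472; -1.1472 ∉ [-0.7, -0.3) → out
#2 (0,2): internal coord 0 + (2)·τ' = -0.6056; -0.6056 ∈ [-0.7, -0.3) → IN Λ
#3 (-3,24): internal coord -3 + (24)·τ' = -10.2666; -10.2666 ∉ [-0.7, -0.3) → out
#4 (1,4): internal coord 1 + (4)·τ' = -0.2111; -0.2111 ∉ [-0.7, -0.3) → out
#5 (-3,-13): internal coord -3 + (-13)·τ' = +0.9361; +0.9361 ∉ [-0.7, -0.3) → out

2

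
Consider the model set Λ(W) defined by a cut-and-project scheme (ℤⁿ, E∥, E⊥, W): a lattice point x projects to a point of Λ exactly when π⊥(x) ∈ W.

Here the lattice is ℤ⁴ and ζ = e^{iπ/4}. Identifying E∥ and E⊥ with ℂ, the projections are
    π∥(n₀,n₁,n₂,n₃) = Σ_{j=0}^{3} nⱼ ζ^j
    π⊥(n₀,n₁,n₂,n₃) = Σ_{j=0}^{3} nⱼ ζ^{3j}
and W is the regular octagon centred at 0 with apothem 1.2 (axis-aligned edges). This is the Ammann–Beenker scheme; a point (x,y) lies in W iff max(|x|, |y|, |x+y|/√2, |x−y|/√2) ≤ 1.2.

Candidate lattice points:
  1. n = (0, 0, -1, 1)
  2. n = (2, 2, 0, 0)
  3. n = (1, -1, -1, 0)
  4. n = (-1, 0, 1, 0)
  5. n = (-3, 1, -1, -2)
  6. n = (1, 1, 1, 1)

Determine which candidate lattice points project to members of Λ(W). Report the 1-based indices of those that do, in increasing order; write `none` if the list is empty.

6

With ζ = e^{iπ/4} the internal vectors are ζ^0,ζ^3,ζ^6,ζ^9.
candidate 1: n = (0, 0, -1, 1) → π⊥ ≈ (+0.7071, +1.7071); max(|x|,|y|,|x±y|/√2) = 1.7071 > 1.2 ⇒ ∉ W
candidate 2: n = (2, 2, 0, 0) → π⊥ ≈ (+0.5858, +1.4142); max(|x|,|y|,|x±y|/√2) = 1.4142 > 1.2 ⇒ ∉ W
candidate 3: n = (1, -1, -1, 0) → π⊥ ≈ (+1.7071, +0.2929); max(|x|,|y|,|x±y|/√2) = 1.7071 > 1.2 ⇒ ∉ W
candidate 4: n = (-1, 0, 1, 0) → π⊥ ≈ (-1.0000, -1.0000); max(|x|,|y|,|x±y|/√2) = 1.4142 > 1.2 ⇒ ∉ W
candidate 5: n = (-3, 1, -1, -2) → π⊥ ≈ (-5.1213, +0.2929); max(|x|,|y|,|x±y|/√2) = 5.1213 > 1.2 ⇒ ∉ W
candidate 6: n = (1, 1, 1, 1) → π⊥ ≈ (+1.0000, +0.4142); max(|x|,|y|,|x±y|/√2) = 1.0000 ≤ 1.2 ⇒ ∈ W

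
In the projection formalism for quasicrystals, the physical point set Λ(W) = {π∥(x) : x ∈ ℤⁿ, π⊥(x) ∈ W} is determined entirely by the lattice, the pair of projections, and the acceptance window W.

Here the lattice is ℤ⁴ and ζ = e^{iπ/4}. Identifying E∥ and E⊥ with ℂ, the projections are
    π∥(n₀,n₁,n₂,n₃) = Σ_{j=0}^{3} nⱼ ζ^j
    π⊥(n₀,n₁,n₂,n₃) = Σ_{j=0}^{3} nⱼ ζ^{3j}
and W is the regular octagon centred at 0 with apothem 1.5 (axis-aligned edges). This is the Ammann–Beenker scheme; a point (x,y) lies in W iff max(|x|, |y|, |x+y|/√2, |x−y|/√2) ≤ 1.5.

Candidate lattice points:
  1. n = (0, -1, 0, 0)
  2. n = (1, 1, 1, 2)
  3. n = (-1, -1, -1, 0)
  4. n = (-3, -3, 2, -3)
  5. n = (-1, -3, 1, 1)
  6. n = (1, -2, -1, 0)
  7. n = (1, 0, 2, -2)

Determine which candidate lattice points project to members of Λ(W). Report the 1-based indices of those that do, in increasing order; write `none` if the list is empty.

With ζ = e^{iπ/4} the internal vectors are ζ^0,ζ^3,ζ^6,ζ^9.
#1 (0, -1, 0, 0): internal (0.70711, -0.70711); octagon support 1.00000 vs apothem 1.5 → ∈ W
#2 (1, 1, 1, 2): internal (1.70711, 1.12132); octagon support 2.00000 vs apothem 1.5 → ∉ W
#3 (-1, -1, -1, 0): internal (-0.29289, 0.29289); octagon support 0.41421 vs apothem 1.5 → ∈ W
#4 (-3, -3, 2, -3): internal (-3.00000, -6.24264); octagon support 6.53553 vs apothem 1.5 → ∉ W
#5 (-1, -3, 1, 1): internal (1.82843, -2.41421); octagon support 3.00000 vs apothem 1.5 → ∉ W
#6 (1, -2, -1, 0): internal (2.41421, -0.41421); octagon support 2.41421 vs apothem 1.5 → ∉ W
#7 (1, 0, 2, -2): internal (-0.41421, -3.41421); octagon support 3.41421 vs apothem 1.5 → ∉ W

1, 3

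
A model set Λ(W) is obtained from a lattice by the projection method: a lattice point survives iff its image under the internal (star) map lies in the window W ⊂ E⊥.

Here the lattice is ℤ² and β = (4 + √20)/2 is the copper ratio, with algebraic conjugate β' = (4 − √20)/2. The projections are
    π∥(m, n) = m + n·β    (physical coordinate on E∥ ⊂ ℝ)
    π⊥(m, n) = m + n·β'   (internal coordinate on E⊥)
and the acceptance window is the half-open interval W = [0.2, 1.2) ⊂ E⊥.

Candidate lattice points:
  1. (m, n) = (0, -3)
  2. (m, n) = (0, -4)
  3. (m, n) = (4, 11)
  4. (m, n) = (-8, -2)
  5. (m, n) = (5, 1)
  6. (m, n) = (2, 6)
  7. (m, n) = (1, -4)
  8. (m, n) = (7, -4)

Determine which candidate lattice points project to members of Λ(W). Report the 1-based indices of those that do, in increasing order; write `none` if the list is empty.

1, 2, 6

Compute β' = (4−√20)/2 = -0.2361, so π⊥(m,n) = m -0.2361·n.
#1 (0,-3): internal coord 0 + (-3)·β' = +0.7082; +0.7082 ∈ [0.2, 1.2) → IN Λ
#2 (0,-4): internal coord 0 + (-4)·β' = +0.9443; +0.9443 ∈ [0.2, 1.2) → IN Λ
#3 (4,11): internal coord 4 + (11)·β' = +1.4033; +1.4033 ∉ [0.2, 1.2) → out
#4 (-8,-2): internal coord -8 + (-2)·β' = -7.5279; -7.5279 ∉ [0.2, 1.2) → out
#5 (5,1): internal coord 5 + (1)·β' = +4.7639; +4.7639 ∉ [0.2, 1.2) → out
#6 (2,6): internal coord 2 + (6)·β' = +0.5836; +0.5836 ∈ [0.2, 1.2) → IN Λ
#7 (1,-4): internal coord 1 + (-4)·β' = +1.9443; +1.9443 ∉ [0.2, 1.2) → out
#8 (7,-4): internal coord 7 + (-4)·β' = +7.9443; +7.9443 ∉ [0.2, 1.2) → out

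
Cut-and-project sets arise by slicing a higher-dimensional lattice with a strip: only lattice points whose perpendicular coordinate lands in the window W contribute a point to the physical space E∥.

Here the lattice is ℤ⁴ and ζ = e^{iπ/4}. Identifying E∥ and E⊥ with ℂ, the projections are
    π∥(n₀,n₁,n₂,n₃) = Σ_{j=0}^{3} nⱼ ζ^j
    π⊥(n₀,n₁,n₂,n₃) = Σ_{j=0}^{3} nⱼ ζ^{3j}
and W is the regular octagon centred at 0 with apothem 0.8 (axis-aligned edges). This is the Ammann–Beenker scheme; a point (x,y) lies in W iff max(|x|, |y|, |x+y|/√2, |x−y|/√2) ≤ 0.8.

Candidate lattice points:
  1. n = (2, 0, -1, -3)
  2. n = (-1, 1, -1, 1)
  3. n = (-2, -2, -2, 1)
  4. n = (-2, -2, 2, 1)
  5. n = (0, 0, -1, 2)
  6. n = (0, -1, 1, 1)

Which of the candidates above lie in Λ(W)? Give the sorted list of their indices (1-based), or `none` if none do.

π⊥(n) = n₀ + n₁ζ³ + n₂ζ⁶ + n₃ζ⁹ where ζ = e^{iπ/4}.
#1 (2, 0, -1, -3): internal (-0.1213, -1.1213); octagon support 1.1213 vs apothem 0.8 → ∉ W
#2 (-1, 1, -1, 1): internal (-1.0000, 2.4142); octagon support 2.4142 vs apothem 0.8 → ∉ W
#3 (-2, -2, -2, 1): internal (0.1213, 1.2929); octagon support 1.2929 vs apothem 0.8 → ∉ W
#4 (-2, -2, 2, 1): internal (0.1213, -2.7071); octagon support 2.7071 vs apothem 0.8 → ∉ W
#5 (0, 0, -1, 2): internal (1.4142, 2.4142); octagon support 2.7071 vs apothem 0.8 → ∉ W
#6 (0, -1, 1, 1): internal (1.4142, -1.0000); octagon support 1.7071 vs apothem 0.8 → ∉ W

none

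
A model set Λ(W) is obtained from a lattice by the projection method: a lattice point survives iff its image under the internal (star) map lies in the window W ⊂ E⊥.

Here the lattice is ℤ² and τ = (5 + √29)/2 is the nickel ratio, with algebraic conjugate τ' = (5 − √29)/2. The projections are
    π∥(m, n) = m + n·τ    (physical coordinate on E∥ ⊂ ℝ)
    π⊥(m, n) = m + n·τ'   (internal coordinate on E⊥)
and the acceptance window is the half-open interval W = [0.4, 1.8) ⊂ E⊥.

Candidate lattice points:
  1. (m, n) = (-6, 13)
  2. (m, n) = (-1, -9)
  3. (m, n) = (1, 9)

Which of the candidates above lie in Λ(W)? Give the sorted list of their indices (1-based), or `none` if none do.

Compute τ' = (5−√29)/2 = -0.192582, so π⊥(m,n) = m -0.192582·n.
#1 (-6,13): internal coord -6 + (13)·τ' = -8.503571; -8.503571 ∉ [0.4, 1.8) → out
#2 (-1,-9): internal coord -1 + (-9)·τ' = +0.733242; +0.733242 ∈ [0.4, 1.8) → IN Λ
#3 (1,9): internal coord 1 + (9)·τ' = -0.733242; -0.733242 ∉ [0.4, 1.8) → out

2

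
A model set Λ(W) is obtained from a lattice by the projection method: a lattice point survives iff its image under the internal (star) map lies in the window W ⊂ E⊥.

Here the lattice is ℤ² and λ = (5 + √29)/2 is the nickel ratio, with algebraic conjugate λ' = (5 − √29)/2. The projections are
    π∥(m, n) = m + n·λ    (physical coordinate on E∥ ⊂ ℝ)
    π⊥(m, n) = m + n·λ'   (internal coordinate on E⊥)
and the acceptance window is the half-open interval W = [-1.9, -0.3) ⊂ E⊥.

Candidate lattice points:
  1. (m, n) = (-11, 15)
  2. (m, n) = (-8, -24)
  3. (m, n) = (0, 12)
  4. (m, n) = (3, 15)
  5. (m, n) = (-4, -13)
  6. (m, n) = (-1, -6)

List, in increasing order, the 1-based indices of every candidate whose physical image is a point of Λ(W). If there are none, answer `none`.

5

λ' = (5−√29)/2 ≈ -0.1926.
#1 (-11,15): internal coord -11 + (15)·λ' = -13.8887; -13.8887 ∉ [-1.9, -0.3) → out
#2 (-8,-24): internal coord -8 + (-24)·λ' = -3.3780; -3.3780 ∉ [-1.9, -0.3) → out
#3 (0,12): internal coord 0 + (12)·λ' = -2.3110; -2.3110 ∉ [-1.9, -0.3) → out
#4 (3,15): internal coord 3 + (15)·λ' = +0.1113; +0.1113 ∉ [-1.9, -0.3) → out
#5 (-4,-13): internal coord -4 + (-13)·λ' = -1.4964; -1.4964 ∈ [-1.9, -0.3) → IN Λ
#6 (-1,-6): internal coord -1 + (-6)·λ' = +0.1555; +0.1555 ∉ [-1.9, -0.3) → out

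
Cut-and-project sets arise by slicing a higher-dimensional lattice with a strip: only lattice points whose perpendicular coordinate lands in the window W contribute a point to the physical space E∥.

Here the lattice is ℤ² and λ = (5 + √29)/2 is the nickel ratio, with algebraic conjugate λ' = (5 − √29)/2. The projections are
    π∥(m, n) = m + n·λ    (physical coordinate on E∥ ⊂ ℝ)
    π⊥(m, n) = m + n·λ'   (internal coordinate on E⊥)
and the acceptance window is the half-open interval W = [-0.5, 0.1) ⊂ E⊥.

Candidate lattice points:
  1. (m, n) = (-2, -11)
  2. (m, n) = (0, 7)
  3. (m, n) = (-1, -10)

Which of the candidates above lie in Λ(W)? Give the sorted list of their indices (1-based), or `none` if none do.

none

Numerically λ ≈ 5.1926 and λ' = −1/λ ≈ -0.1926.
[1] lift (-2,-11): star map gives 0.1184; window check -0.5 ≤ 0.1184 < 0.1 is false → out
[2] lift (0,7): star map gives -1.3481; window check -0.5 ≤ -1.3481 < 0.1 is false → out
[3] lift (-1,-10): star map gives 0.9258; window check -0.5 ≤ 0.9258 < 0.1 is false → out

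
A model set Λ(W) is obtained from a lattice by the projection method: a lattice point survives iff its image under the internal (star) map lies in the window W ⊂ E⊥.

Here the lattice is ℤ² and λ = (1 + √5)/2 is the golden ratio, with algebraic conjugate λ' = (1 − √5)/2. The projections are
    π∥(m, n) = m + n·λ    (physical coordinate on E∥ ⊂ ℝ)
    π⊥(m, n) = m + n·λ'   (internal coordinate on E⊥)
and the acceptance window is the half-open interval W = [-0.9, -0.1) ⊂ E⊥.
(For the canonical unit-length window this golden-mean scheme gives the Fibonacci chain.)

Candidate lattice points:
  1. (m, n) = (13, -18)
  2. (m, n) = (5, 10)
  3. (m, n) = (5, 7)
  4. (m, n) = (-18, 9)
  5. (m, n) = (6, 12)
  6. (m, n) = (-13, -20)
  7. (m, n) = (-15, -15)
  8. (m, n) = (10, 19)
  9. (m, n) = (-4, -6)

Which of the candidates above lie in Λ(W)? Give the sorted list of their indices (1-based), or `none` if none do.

6, 9

λ' = (1−√5)/2 ≈ -0.61803.
candidate 1: (m,n)=(13,-18) → π∥ = 13-18·λ ≈ -16.12461, π⊥ = 13-18·λ' ≈ 24.12461 ∉ [-0.9, -0.1) ⇒ out
candidate 2: (m,n)=(5,10) → π∥ = 5+10·λ ≈ 21.18034, π⊥ = 5+10·λ' ≈ -1.18034 ∉ [-0.9, -0.1) ⇒ out
candidate 3: (m,n)=(5,7) → π∥ = 5+7·λ ≈ 16.32624, π⊥ = 5+7·λ' ≈ 0.67376 ∉ [-0.9, -0.1) ⇒ out
candidate 4: (m,n)=(-18,9) → π∥ = -18+9·λ ≈ -3.43769, π⊥ = -18+9·λ' ≈ -23.56231 ∉ [-0.9, -0.1) ⇒ out
candidate 5: (m,n)=(6,12) → π∥ = 6+12·λ ≈ 25.41641, π⊥ = 6+12·λ' ≈ -1.41641 ∉ [-0.9, -0.1) ⇒ out
candidate 6: (m,n)=(-13,-20) → π∥ = -13-20·λ ≈ -45.36068, π⊥ = -13-20·λ' ≈ -0.63932 ∈ [-0.9, -0.1) ⇒ IN Λ
candidate 7: (m,n)=(-15,-15) → π∥ = -15-15·λ ≈ -39.27051, π⊥ = -15-15·λ' ≈ -5.72949 ∉ [-0.9, -0.1) ⇒ out
candidate 8: (m,n)=(10,19) → π∥ = 10+19·λ ≈ 40.74265, π⊥ = 10+19·λ' ≈ -1.74265 ∉ [-0.9, -0.1) ⇒ out
candidate 9: (m,n)=(-4,-6) → π∥ = -4-6·λ ≈ -13.70820, π⊥ = -4-6·λ' ≈ -0.29180 ∈ [-0.9, -0.1) ⇒ IN Λ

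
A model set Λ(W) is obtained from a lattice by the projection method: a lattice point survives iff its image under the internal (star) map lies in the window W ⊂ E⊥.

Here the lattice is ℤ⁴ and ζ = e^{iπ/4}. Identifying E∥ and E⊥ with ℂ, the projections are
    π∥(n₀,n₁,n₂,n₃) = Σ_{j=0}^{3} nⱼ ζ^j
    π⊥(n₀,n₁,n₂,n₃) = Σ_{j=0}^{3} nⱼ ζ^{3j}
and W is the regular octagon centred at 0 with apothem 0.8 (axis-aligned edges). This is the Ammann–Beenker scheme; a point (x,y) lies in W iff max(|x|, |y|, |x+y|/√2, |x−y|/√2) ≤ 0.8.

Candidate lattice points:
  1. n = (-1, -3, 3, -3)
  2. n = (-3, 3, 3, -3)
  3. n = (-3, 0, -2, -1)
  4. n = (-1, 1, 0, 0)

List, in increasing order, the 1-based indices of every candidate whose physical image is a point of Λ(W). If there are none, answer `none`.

none

Internal map: ζ^{3j} for j=0..3 gives (1,0), (−√2/2,√2/2), (0,−1), (√2/2,√2/2).
#1 (-1, -3, 3, -3): internal (-1.000000, -7.242641); octagon support 7.242641 vs apothem 0.8 → ∉ W
#2 (-3, 3, 3, -3): internal (-7.242641, -3.000000); octagon support 7.242641 vs apothem 0.8 → ∉ W
#3 (-3, 0, -2, -1): internal (-3.707107, 1.292893); octagon support 3.707107 vs apothem 0.8 → ∉ W
#4 (-1, 1, 0, 0): internal (-1.707107, 0.707107); octagon support 1.707107 vs apothem 0.8 → ∉ W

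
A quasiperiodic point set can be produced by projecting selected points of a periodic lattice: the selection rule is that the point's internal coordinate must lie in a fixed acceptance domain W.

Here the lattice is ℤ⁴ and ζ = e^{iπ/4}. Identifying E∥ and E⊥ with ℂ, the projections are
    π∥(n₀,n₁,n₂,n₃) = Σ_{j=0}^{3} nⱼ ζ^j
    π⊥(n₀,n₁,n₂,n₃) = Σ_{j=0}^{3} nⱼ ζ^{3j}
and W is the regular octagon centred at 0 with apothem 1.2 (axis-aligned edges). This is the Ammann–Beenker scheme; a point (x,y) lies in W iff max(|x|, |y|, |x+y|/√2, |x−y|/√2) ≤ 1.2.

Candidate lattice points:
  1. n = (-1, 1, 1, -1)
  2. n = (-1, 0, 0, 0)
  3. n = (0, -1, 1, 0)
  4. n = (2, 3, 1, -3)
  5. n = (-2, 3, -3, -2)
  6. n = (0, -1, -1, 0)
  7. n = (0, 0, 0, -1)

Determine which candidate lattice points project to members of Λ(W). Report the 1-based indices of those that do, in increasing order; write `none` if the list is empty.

Internal map: ζ^{3j} for j=0..3 gives (1,0), (−√2/2,√2/2), (0,−1), (√2/2,√2/2).
#1 (-1, 1, 1, -1): internal (-2.4142, -1.0000); octagon support 2.4142 vs apothem 1.2 → ∉ W
#2 (-1, 0, 0, 0): internal (-1.0000, 0.0000); octagon support 1.0000 vs apothem 1.2 → ∈ W
#3 (0, -1, 1, 0): internal (0.7071, -1.7071); octagon support 1.7071 vs apothem 1.2 → ∉ W
#4 (2, 3, 1, -3): internal (-2.2426, -1.0000); octagon support 2.2929 vs apothem 1.2 → ∉ W
#5 (-2, 3, -3, -2): internal (-5.5355, 3.7071); octagon support 6.5355 vs apothem 1.2 → ∉ W
#6 (0, -1, -1, 0): internal (0.7071, 0.2929); octagon support 0.7071 vs apothem 1.2 → ∈ W
#7 (0, 0, 0, -1): internal (-0.7071, -0.7071); octagon support 1.0000 vs apothem 1.2 → ∈ W

2, 6, 7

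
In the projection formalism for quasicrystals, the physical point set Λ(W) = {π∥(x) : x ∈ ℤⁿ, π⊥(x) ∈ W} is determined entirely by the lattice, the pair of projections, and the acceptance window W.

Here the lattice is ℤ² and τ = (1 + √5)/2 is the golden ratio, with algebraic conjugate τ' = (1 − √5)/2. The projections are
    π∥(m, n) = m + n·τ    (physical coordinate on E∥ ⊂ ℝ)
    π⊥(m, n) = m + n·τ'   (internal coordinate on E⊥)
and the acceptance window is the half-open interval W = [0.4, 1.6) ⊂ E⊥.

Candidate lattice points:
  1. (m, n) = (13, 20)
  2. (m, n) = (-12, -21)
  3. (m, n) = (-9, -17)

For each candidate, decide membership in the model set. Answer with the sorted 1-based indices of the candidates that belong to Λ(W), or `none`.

τ' = (1−√5)/2 ≈ -0.61803.
#1 (13,20): internal coord 13 + (20)·τ' = +0.63932; +0.63932 ∈ [0.4, 1.6) → IN Λ
#2 (-12,-21): internal coord -12 + (-21)·τ' = +0.97871; +0.97871 ∈ [0.4, 1.6) → IN Λ
#3 (-9,-17): internal coord -9 + (-17)·τ' = +1.50658; +1.50658 ∈ [0.4, 1.6) → IN Λ

1, 2, 3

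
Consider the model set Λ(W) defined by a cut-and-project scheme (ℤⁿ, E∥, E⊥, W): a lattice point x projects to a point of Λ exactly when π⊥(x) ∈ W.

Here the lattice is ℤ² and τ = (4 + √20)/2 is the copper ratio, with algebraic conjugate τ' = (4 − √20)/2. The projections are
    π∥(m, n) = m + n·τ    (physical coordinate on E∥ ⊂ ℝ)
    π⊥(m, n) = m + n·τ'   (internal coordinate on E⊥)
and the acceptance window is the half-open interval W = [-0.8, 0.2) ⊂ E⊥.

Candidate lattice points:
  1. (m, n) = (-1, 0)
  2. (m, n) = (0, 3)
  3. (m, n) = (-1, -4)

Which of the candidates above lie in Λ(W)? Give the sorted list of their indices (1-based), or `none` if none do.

Numerically τ ≈ 4.23607 and τ' = −1/τ ≈ -0.23607.
#1 (-1,0): internal coord -1 + (0)·τ' = -1.00000; -1.00000 ∉ [-0.8, 0.2) → out
#2 (0,3): internal coord 0 + (3)·τ' = -0.70820; -0.70820 ∈ [-0.8, 0.2) → IN Λ
#3 (-1,-4): internal coord -1 + (-4)·τ' = -0.05573; -0.05573 ∈ [-0.8, 0.2) → IN Λ

2, 3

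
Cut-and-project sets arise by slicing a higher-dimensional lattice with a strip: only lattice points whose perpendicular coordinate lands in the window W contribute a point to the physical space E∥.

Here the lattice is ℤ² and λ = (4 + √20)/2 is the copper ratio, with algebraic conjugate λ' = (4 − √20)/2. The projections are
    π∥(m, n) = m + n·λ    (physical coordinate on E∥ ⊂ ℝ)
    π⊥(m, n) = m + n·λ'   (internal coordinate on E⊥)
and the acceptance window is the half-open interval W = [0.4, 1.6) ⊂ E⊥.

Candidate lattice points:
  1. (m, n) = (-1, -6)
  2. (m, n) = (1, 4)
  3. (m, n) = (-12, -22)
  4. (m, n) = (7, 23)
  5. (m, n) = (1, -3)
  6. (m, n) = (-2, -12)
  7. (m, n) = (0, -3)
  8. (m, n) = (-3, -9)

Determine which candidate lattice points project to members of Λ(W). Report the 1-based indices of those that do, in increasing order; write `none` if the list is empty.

1, 4, 6, 7

Numerically λ ≈ 4.23607 and λ' = −1/λ ≈ -0.23607.
[1] lift (-1,-6): star map gives 0.41641; window check 0.4 ≤ 0.41641 < 1.6 is true → IN Λ
[2] lift (1,4): star map gives 0.05573; window check 0.4 ≤ 0.05573 < 1.6 is false → out
[3] lift (-12,-22): star map gives -6.80650; window check 0.4 ≤ -6.80650 < 1.6 is false → out
[4] lift (7,23): star map gives 1.57044; window check 0.4 ≤ 1.57044 < 1.6 is true → IN Λ
[5] lift (1,-3): star map gives 1.70820; window check 0.4 ≤ 1.70820 < 1.6 is false → out
[6] lift (-2,-12): star map gives 0.83282; window check 0.4 ≤ 0.83282 < 1.6 is true → IN Λ
[7] lift (0,-3): star map gives 0.70820; window check 0.4 ≤ 0.70820 < 1.6 is true → IN Λ
[8] lift (-3,-9): star map gives -0.87539; window check 0.4 ≤ -0.87539 < 1.6 is false → out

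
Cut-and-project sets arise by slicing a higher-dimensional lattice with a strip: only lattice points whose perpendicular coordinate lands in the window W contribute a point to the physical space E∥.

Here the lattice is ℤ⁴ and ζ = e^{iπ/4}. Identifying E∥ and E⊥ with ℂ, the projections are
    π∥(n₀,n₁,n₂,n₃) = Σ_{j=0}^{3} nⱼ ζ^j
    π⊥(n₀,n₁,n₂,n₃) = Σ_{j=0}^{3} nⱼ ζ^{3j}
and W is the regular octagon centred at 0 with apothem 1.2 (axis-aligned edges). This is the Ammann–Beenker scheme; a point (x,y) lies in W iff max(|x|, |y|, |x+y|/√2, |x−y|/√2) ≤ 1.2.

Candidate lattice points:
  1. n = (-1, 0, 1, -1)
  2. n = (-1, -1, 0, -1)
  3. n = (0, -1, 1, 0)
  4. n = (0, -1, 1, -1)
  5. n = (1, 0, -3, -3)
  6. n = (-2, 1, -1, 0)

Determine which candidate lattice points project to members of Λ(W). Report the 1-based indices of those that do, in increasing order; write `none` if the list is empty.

none

Internal map: ζ^{3j} for j=0..3 gives (1,0), (−√2/2,√2/2), (0,−1), (√2/2,√2/2).
candidate 1: n = (-1, 0, 1, -1) → π⊥ ≈ (-1.707107, -1.707107); max(|x|,|y|,|x±y|/√2) = 2.414214 > 1.2 ⇒ ∉ W
candidate 2: n = (-1, -1, 0, -1) → π⊥ ≈ (-1.000000, -1.414214); max(|x|,|y|,|x±y|/√2) = 1.707107 > 1.2 ⇒ ∉ W
candidate 3: n = (0, -1, 1, 0) → π⊥ ≈ (+0.707107, -1.707107); max(|x|,|y|,|x±y|/√2) = 1.707107 > 1.2 ⇒ ∉ W
candidate 4: n = (0, -1, 1, -1) → π⊥ ≈ (+0.000000, -2.414214); max(|x|,|y|,|x±y|/√2) = 2.414214 > 1.2 ⇒ ∉ W
candidate 5: n = (1, 0, -3, -3) → π⊥ ≈ (-1.121320, +0.878680); max(|x|,|y|,|x±y|/√2) = 1.414214 > 1.2 ⇒ ∉ W
candidate 6: n = (-2, 1, -1, 0) → π⊥ ≈ (-2.707107, +1.707107); max(|x|,|y|,|x±y|/√2) = 3.121320 > 1.2 ⇒ ∉ W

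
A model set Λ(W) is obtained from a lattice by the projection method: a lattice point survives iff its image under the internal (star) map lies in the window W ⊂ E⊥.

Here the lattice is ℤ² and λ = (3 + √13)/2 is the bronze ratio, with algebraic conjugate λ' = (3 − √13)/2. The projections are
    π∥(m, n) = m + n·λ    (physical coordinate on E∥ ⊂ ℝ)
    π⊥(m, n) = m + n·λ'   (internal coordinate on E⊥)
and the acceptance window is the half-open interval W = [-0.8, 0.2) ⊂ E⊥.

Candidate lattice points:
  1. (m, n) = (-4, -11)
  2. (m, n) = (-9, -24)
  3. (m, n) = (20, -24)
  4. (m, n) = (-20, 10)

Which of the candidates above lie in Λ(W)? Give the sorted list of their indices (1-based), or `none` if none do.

Compute λ' = (3−√13)/2 = -0.3028, so π⊥(m,n) = m -0.3028·n.
[1] lift (-4,-11): star map gives -0.6695; window check -0.8 ≤ -0.6695 < 0.2 is true → IN Λ
[2] lift (-9,-24): star map gives -1.7334; window check -0.8 ≤ -1.7334 < 0.2 is false → out
[3] lift (20,-24): star map gives 27.2666; window check -0.8 ≤ 27.2666 < 0.2 is false → out
[4] lift (-20,10): star map gives -23.0278; window check -0.8 ≤ -23.0278 < 0.2 is false → out

1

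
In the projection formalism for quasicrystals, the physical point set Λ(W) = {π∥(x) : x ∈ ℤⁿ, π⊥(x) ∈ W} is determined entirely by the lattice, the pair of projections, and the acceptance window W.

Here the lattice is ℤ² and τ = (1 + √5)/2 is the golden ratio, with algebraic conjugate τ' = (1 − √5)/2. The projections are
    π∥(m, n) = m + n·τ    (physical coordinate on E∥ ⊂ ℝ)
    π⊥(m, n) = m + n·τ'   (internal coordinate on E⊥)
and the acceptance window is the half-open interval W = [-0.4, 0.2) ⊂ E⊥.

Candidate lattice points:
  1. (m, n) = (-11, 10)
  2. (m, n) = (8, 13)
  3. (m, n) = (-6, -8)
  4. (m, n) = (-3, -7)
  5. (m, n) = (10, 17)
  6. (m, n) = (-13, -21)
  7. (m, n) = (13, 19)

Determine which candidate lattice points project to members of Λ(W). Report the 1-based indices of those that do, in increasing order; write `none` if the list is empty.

2, 6

Numerically τ ≈ 1.61803 and τ' = −1/τ ≈ -0.61803.
candidate 1: (m,n)=(-11,10) → π∥ = -11+10·τ ≈ 5.18034, π⊥ = -11+10·τ' ≈ -17.18034 ∉ [-0.4, 0.2) ⇒ out
candidate 2: (m,n)=(8,13) → π∥ = 8+13·τ ≈ 29.03444, π⊥ = 8+13·τ' ≈ -0.03444 ∈ [-0.4, 0.2) ⇒ IN Λ
candidate 3: (m,n)=(-6,-8) → π∥ = -6-8·τ ≈ -18.94427, π⊥ = -6-8·τ' ≈ -1.05573 ∉ [-0.4, 0.2) ⇒ out
candidate 4: (m,n)=(-3,-7) → π∥ = -3-7·τ ≈ -14.32624, π⊥ = -3-7·τ' ≈ 1.32624 ∉ [-0.4, 0.2) ⇒ out
candidate 5: (m,n)=(10,17) → π∥ = 10+17·τ ≈ 37.50658, π⊥ = 10+17·τ' ≈ -0.50658 ∉ [-0.4, 0.2) ⇒ out
candidate 6: (m,n)=(-13,-21) → π∥ = -13-21·τ ≈ -46.97871, π⊥ = -13-21·τ' ≈ -0.02129 ∈ [-0.4, 0.2) ⇒ IN Λ
candidate 7: (m,n)=(13,19) → π∥ = 13+19·τ ≈ 43.74265, π⊥ = 13+19·τ' ≈ 1.25735 ∉ [-0.4, 0.2) ⇒ out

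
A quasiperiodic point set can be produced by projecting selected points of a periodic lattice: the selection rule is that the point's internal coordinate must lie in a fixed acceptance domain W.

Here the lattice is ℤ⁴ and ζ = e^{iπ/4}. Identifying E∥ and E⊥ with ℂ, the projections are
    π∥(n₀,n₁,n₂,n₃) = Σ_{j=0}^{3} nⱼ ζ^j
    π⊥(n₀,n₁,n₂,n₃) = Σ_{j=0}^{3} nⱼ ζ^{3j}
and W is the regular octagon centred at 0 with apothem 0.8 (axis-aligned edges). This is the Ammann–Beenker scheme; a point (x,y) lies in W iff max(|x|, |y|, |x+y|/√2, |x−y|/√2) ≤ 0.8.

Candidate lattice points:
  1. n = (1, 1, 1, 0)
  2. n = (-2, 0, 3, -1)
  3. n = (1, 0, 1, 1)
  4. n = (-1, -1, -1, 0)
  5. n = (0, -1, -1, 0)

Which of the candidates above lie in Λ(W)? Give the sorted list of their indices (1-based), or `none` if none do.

1, 4, 5

Internal map: ζ^{3j} for j=0..3 gives (1,0), (−√2/2,√2/2), (0,−1), (√2/2,√2/2).
candidate 1: n = (1, 1, 1, 0) → π⊥ ≈ (+0.292893, -0.292893); max(|x|,|y|,|x±y|/√2) = 0.414214 ≤ 0.8 ⇒ ∈ W
candidate 2: n = (-2, 0, 3, -1) → π⊥ ≈ (-2.707107, -3.707107); max(|x|,|y|,|x±y|/√2) = 4.535534 > 0.8 ⇒ ∉ W
candidate 3: n = (1, 0, 1, 1) → π⊥ ≈ (+1.707107, -0.292893); max(|x|,|y|,|x±y|/√2) = 1.707107 > 0.8 ⇒ ∉ W
candidate 4: n = (-1, -1, -1, 0) → π⊥ ≈ (-0.292893, +0.292893); max(|x|,|y|,|x±y|/√2) = 0.414214 ≤ 0.8 ⇒ ∈ W
candidate 5: n = (0, -1, -1, 0) → π⊥ ≈ (+0.707107, +0.292893); max(|x|,|y|,|x±y|/√2) = 0.707107 ≤ 0.8 ⇒ ∈ W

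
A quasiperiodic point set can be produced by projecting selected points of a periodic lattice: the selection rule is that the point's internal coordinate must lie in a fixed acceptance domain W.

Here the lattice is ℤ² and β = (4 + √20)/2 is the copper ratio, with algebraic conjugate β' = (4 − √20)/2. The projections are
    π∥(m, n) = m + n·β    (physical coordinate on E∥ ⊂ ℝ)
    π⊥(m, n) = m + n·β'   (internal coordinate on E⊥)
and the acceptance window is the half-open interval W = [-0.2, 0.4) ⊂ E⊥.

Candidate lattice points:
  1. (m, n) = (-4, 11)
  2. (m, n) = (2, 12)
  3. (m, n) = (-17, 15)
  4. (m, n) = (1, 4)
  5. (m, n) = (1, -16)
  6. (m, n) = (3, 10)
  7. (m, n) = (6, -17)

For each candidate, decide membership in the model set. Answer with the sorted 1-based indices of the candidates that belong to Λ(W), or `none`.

4

Numerically β ≈ 4.236068 and β' = −1/β ≈ -0.236068.
[1] lift (-4,11): star map gives -6.596748; window check -0.2 ≤ -6.596748 < 0.4 is false → out
[2] lift (2,12): star map gives -0.832816; window check -0.2 ≤ -0.832816 < 0.4 is false → out
[3] lift (-17,15): star map gives -20.541020; window check -0.2 ≤ -20.541020 < 0.4 is false → out
[4] lift (1,4): star map gives 0.055728; window check -0.2 ≤ 0.055728 < 0.4 is true → IN Λ
[5] lift (1,-16): star map gives 4.777088; window check -0.2 ≤ 4.777088 < 0.4 is false → out
[6] lift (3,10): star map gives 0.639320; window check -0.2 ≤ 0.639320 < 0.4 is false → out
[7] lift (6,-17): star map gives 10.013156; window check -0.2 ≤ 10.013156 < 0.4 is false → out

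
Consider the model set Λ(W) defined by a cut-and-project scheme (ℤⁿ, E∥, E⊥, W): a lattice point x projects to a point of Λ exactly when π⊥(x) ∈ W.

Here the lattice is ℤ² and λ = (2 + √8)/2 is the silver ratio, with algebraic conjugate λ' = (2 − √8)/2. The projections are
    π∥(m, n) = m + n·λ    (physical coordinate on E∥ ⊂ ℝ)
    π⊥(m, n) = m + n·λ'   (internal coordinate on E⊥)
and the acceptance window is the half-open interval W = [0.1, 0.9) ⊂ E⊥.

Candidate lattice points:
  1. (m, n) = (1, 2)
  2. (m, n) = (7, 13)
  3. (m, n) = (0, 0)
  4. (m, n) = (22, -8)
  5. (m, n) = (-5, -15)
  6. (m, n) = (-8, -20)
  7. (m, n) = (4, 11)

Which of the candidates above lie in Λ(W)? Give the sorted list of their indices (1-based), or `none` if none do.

1, 6

Numerically λ ≈ 2.4142 and λ' = −1/λ ≈ -0.4142.
candidate 1: (m,n)=(1,2) → π∥ = 1+2·λ ≈ 5.8284, π⊥ = 1+2·λ' ≈ 0.1716 ∈ [0.1, 0.9) ⇒ IN Λ
candidate 2: (m,n)=(7,13) → π∥ = 7+13·λ ≈ 38.3848, π⊥ = 7+13·λ' ≈ 1.6152 ∉ [0.1, 0.9) ⇒ out
candidate 3: (m,n)=(0,0) → π∥ = 0+0·λ ≈ 0.0000, π⊥ = 0+0·λ' ≈ 0.0000 ∉ [0.1, 0.9) ⇒ out
candidate 4: (m,n)=(22,-8) → π∥ = 22-8·λ ≈ 2.6863, π⊥ = 22-8·λ' ≈ 25.3137 ∉ [0.1, 0.9) ⇒ out
candidate 5: (m,n)=(-5,-15) → π∥ = -5-15·λ ≈ -41.2132, π⊥ = -5-15·λ' ≈ 1.2132 ∉ [0.1, 0.9) ⇒ out
candidate 6: (m,n)=(-8,-20) → π∥ = -8-20·λ ≈ -56.2843, π⊥ = -8-20·λ' ≈ 0.2843 ∈ [0.1, 0.9) ⇒ IN Λ
candidate 7: (m,n)=(4,11) → π∥ = 4+11·λ ≈ 30.5563, π⊥ = 4+11·λ' ≈ -0.5563 ∉ [0.1, 0.9) ⇒ out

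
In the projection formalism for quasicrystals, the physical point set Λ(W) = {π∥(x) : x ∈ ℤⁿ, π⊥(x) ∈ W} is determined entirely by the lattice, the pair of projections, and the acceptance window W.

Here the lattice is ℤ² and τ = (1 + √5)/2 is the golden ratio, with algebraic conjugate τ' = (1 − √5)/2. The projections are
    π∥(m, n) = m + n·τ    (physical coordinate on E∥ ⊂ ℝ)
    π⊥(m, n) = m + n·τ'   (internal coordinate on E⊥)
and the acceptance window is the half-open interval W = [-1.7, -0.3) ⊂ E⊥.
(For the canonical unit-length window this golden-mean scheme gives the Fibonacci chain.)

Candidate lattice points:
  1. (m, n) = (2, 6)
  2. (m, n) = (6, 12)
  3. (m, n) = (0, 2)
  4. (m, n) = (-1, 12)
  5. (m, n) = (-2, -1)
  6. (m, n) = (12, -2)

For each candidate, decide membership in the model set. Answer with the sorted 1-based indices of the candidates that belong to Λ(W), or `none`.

τ' = (1−√5)/2 ≈ -0.61803.
[1] lift (2,6): star map gives -1.70820; window check -1.7 ≤ -1.70820 < -0.3 is false → out
[2] lift (6,12): star map gives -1.41641; window check -1.7 ≤ -1.41641 < -0.3 is true → IN Λ
[3] lift (0,2): star map gives -1.23607; window check -1.7 ≤ -1.23607 < -0.3 is true → IN Λ
[4] lift (-1,12): star map gives -8.41641; window check -1.7 ≤ -8.41641 < -0.3 is false → out
[5] lift (-2,-1): star map gives -1.38197; window check -1.7 ≤ -1.38197 < -0.3 is true → IN Λ
[6] lift (12,-2): star map gives 13.23607; window check -1.7 ≤ 13.23607 < -0.3 is false → out

2, 3, 5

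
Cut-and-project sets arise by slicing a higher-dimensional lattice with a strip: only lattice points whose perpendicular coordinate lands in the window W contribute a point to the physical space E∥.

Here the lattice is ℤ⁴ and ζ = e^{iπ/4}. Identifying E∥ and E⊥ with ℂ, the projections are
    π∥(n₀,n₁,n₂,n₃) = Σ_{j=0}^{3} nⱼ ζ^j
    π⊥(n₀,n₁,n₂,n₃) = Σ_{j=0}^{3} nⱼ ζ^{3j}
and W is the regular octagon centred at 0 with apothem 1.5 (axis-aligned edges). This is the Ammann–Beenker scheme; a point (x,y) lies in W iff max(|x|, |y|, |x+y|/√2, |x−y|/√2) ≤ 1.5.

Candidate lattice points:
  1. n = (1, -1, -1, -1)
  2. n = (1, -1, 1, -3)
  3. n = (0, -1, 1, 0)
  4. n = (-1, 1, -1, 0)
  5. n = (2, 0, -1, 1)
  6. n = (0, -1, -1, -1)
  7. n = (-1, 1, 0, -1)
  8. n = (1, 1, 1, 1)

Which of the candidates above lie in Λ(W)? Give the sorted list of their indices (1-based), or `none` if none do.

Internal map: ζ^{3j} for j=0..3 gives (1,0), (−√2/2,√2/2), (0,−1), (√2/2,√2/2).
#1 (1, -1, -1, -1): internal (1.0000, -0.4142); octagon support 1.0000 vs apothem 1.5 → ∈ W
#2 (1, -1, 1, -3): internal (-0.4142, -3.8284); octagon support 3.8284 vs apothem 1.5 → ∉ W
#3 (0, -1, 1, 0): internal (0.7071, -1.7071); octagon support 1.7071 vs apothem 1.5 → ∉ W
#4 (-1, 1, -1, 0): internal (-1.7071, 1.7071); octagon support 2.4142 vs apothem 1.5 → ∉ W
#5 (2, 0, -1, 1): internal (2.7071, 1.7071); octagon support 3.1213 vs apothem 1.5 → ∉ W
#6 (0, -1, -1, -1): internal (0.0000, -0.4142); octagon support 0.4142 vs apothem 1.5 → ∈ W
#7 (-1, 1, 0, -1): internal (-2.4142, 0.0000); octagon support 2.4142 vs apothem 1.5 → ∉ W
#8 (1, 1, 1, 1): internal (1.0000, 0.4142); octagon support 1.0000 vs apothem 1.5 → ∈ W

1, 6, 8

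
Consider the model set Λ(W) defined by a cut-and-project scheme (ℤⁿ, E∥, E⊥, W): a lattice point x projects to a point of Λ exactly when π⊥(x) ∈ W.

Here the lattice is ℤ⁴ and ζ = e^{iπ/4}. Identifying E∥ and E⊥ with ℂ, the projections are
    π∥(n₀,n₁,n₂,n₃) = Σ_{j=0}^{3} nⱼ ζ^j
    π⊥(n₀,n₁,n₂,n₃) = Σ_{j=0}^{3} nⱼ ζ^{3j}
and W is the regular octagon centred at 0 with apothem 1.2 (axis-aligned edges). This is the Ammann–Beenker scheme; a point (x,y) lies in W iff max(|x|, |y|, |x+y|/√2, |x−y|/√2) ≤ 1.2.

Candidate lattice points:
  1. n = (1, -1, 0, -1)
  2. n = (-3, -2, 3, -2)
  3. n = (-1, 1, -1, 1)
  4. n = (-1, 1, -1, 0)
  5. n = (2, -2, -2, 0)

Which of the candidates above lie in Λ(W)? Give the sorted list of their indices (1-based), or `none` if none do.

Internal map: ζ^{3j} for j=0..3 gives (1,0), (−√2/2,√2/2), (0,−1), (√2/2,√2/2).
#1 (1, -1, 0, -1): internal (1.00000, -1.41421); octagon support 1.70711 vs apothem 1.2 → ∉ W
#2 (-3, -2, 3, -2): internal (-3.00000, -5.82843); octagon support 6.24264 vs apothem 1.2 → ∉ W
#3 (-1, 1, -1, 1): internal (-1.00000, 2.41421); octagon support 2.41421 vs apothem 1.2 → ∉ W
#4 (-1, 1, -1, 0): internal (-1.70711, 1.70711); octagon support 2.41421 vs apothem 1.2 → ∉ W
#5 (2, -2, -2, 0): internal (3.41421, 0.58579); octagon support 3.41421 vs apothem 1.2 → ∉ W

none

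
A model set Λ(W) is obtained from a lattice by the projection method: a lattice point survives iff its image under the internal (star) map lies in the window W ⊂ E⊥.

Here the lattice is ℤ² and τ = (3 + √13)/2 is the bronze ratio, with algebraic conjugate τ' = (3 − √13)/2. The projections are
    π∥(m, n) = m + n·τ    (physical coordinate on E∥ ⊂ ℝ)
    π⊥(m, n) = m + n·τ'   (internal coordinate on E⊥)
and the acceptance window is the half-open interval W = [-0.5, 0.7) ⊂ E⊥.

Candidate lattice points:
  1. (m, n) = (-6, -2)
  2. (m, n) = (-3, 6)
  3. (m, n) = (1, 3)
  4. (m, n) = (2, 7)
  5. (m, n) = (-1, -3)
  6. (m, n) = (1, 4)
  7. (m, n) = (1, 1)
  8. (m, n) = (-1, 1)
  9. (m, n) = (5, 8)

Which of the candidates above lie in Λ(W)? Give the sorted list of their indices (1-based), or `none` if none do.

3, 4, 5, 6, 7

Numerically τ ≈ 3.30278 and τ' = −1/τ ≈ -0.30278.
[1] lift (-6,-2): star map gives -5.39445; window check -0.5 ≤ -5.39445 < 0.7 is false → out
[2] lift (-3,6): star map gives -4.81665; window check -0.5 ≤ -4.81665 < 0.7 is false → out
[3] lift (1,3): star map gives 0.09167; window check -0.5 ≤ 0.09167 < 0.7 is true → IN Λ
[4] lift (2,7): star map gives -0.11943; window check -0.5 ≤ -0.11943 < 0.7 is true → IN Λ
[5] lift (-1,-3): star map gives -0.09167; window check -0.5 ≤ -0.09167 < 0.7 is true → IN Λ
[6] lift (1,4): star map gives -0.21110; window check -0.5 ≤ -0.21110 < 0.7 is true → IN Λ
[7] lift (1,1): star map gives 0.69722; window check -0.5 ≤ 0.69722 < 0.7 is true → IN Λ
[8] lift (-1,1): star map gives -1.30278; window check -0.5 ≤ -1.30278 < 0.7 is false → out
[9] lift (5,8): star map gives 2.57779; window check -0.5 ≤ 2.57779 < 0.7 is false → out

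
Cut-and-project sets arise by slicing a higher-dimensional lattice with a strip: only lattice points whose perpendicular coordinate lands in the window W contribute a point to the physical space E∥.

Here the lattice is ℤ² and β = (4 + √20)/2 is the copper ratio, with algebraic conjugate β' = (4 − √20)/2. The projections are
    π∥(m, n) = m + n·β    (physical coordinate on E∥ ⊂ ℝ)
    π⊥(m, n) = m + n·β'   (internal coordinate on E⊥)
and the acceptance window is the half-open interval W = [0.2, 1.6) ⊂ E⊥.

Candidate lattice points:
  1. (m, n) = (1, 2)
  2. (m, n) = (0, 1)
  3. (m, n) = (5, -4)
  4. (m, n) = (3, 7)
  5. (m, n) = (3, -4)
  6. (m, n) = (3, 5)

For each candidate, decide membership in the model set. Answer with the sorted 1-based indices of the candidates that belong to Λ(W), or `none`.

1, 4

Numerically β ≈ 4.23607 and β' = −1/β ≈ -0.23607.
[1] lift (1,2): star map gives 0.52786; window check 0.2 ≤ 0.52786 < 1.6 is true → IN Λ
[2] lift (0,1): star map gives -0.23607; window check 0.2 ≤ -0.23607 < 1.6 is false → out
[3] lift (5,-4): star map gives 5.94427; window check 0.2 ≤ 5.94427 < 1.6 is false → out
[4] lift (3,7): star map gives 1.34752; window check 0.2 ≤ 1.34752 < 1.6 is true → IN Λ
[5] lift (3,-4): star map gives 3.94427; window check 0.2 ≤ 3.94427 < 1.6 is false → out
[6] lift (3,5): star map gives 1.81966; window check 0.2 ≤ 1.81966 < 1.6 is false → out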